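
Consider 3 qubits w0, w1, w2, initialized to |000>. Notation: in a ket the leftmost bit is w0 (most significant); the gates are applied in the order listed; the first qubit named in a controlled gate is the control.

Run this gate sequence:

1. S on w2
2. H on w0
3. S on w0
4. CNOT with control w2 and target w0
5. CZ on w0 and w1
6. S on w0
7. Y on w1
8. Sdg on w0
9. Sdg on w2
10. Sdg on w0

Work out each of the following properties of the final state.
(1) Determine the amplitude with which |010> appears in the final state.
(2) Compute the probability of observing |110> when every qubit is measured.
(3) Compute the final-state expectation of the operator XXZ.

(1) The amplitude on |010> is sqrt(2)*I/2.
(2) Outcome |110> occurs with probability 1/2.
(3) The expectation value of XXZ is 0.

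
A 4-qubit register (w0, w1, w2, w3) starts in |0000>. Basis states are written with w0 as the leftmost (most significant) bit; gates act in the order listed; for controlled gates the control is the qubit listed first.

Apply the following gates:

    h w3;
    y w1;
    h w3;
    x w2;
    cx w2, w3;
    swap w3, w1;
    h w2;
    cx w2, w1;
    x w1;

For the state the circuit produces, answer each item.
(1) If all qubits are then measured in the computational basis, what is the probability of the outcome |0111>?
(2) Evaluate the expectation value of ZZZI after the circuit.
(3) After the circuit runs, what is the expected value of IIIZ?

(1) The probability of measuring |0111> is 1/2.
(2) In the final state, ZZZI has expectation 1.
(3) The expectation value of IIIZ is -1.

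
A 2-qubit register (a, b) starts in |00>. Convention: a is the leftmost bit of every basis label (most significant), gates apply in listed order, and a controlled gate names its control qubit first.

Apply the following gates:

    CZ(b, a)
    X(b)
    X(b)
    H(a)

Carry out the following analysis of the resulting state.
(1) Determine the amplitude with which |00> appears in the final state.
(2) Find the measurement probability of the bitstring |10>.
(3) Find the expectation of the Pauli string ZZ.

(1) The final state's coefficient on |00> equals sqrt(2)/2.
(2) A full measurement returns |10> with probability 1/2.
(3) In the final state, ZZ has expectation 0.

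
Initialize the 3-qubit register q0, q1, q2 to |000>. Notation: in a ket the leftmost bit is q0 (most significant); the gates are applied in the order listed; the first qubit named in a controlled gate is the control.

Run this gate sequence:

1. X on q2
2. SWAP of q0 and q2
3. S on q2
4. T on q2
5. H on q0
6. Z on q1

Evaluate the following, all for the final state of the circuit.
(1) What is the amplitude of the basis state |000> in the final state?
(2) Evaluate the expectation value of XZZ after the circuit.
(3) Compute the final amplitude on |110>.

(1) The amplitude on |000> is sqrt(2)/2.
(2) In the final state, XZZ has expectation -1.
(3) |110> carries amplitude 0 in the final state.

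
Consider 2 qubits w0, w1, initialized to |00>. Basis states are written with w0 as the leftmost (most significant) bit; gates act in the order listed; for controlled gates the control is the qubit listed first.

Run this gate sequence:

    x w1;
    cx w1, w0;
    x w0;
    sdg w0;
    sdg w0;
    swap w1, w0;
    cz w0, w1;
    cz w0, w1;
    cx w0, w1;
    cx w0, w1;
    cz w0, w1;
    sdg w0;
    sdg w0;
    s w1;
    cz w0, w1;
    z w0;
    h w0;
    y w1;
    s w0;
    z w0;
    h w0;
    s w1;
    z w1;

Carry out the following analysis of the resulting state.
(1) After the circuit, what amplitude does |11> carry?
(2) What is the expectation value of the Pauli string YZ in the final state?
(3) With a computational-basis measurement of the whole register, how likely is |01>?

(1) The amplitude on |11> is 1/2 - I/2.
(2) The expectation value of YZ is 1.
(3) Outcome |01> occurs with probability 1/2.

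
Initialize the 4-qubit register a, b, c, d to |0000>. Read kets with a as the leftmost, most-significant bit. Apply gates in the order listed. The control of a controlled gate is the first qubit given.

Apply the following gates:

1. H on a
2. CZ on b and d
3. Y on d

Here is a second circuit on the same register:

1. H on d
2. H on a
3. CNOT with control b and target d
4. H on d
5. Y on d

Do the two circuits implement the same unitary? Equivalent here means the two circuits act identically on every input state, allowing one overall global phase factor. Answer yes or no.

Yes: on every input state the two circuits agree up to one overall phase factor.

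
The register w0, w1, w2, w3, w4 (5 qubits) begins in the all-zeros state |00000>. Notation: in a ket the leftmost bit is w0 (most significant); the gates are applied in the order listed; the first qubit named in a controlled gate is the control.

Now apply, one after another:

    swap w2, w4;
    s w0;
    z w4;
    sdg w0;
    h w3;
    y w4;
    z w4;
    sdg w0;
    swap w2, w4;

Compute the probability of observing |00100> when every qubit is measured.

A full measurement returns |00100> with probability 1/2.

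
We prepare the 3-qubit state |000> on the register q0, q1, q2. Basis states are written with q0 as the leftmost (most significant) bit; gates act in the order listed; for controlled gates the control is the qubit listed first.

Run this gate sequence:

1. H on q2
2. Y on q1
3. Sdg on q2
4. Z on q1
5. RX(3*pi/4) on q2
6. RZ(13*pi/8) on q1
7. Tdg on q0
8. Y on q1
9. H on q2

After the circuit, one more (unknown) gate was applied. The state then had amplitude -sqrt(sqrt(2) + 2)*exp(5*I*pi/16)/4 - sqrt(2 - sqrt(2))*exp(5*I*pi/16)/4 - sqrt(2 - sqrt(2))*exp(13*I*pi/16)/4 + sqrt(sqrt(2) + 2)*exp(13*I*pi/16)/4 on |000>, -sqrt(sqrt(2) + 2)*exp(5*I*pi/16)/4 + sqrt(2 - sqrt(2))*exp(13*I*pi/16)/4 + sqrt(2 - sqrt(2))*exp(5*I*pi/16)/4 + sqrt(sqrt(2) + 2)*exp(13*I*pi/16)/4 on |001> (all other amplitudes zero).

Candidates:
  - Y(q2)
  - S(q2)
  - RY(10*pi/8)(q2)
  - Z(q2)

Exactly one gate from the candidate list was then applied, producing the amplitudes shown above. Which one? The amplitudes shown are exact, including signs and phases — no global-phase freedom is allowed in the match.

The unique candidate consistent with the amplitudes is S(q2).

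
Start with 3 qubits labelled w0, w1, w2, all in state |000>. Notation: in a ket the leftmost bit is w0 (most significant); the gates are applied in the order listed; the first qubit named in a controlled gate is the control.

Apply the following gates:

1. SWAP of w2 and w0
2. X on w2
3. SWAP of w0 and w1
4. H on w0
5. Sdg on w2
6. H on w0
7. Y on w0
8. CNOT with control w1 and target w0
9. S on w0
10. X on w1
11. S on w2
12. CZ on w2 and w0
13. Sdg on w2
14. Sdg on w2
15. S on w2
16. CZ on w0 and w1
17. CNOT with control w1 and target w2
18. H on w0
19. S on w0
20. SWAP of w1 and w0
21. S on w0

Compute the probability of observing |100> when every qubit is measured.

The probability of measuring |100> is 1/2.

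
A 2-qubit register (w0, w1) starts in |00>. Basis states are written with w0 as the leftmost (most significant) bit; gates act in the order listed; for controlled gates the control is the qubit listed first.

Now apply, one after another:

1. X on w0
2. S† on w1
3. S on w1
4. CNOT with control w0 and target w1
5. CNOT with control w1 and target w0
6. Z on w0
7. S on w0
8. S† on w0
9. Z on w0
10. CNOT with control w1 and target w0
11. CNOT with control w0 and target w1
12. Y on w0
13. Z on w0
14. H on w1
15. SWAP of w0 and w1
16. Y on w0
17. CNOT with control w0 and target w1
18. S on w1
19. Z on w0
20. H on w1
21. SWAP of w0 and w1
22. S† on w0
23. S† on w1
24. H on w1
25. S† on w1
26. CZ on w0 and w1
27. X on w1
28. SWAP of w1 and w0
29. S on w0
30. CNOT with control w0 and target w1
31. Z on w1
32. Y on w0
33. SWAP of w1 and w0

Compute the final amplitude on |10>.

The final state's coefficient on |10> equals sqrt(2)/2. Key observation: steps 4-11 multiply out to the identity, so the circuit reduces to the remaining gates.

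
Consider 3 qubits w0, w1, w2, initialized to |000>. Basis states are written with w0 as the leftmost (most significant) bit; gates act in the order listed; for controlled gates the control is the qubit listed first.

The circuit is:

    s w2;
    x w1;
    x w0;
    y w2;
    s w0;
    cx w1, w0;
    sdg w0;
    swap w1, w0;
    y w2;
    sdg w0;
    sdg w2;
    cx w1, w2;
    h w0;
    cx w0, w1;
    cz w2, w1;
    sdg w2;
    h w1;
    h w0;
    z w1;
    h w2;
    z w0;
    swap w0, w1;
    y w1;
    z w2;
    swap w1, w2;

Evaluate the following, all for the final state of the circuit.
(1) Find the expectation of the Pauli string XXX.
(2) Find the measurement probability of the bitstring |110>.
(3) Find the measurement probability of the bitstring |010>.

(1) The observable XXX averages to 1.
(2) The probability of measuring |110> is 0.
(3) Outcome |010> occurs with probability 1/4.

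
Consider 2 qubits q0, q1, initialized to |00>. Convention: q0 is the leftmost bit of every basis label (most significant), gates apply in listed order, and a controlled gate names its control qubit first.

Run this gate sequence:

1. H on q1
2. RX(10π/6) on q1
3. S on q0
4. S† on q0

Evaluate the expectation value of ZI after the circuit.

In the final state, ZI has expectation 1.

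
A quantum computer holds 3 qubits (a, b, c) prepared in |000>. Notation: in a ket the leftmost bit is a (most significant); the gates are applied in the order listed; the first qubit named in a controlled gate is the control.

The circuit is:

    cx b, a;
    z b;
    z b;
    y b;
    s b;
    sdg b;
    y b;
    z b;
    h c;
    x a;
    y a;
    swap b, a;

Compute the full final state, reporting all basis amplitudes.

After the circuit, the state carries amplitude -sqrt(2)*I/2 on |000>, -sqrt(2)*I/2 on |001>, and 0 on every other basis state. Key observation: gates 3-8 undo each other exactly, leaving only the rest of the circuit to track.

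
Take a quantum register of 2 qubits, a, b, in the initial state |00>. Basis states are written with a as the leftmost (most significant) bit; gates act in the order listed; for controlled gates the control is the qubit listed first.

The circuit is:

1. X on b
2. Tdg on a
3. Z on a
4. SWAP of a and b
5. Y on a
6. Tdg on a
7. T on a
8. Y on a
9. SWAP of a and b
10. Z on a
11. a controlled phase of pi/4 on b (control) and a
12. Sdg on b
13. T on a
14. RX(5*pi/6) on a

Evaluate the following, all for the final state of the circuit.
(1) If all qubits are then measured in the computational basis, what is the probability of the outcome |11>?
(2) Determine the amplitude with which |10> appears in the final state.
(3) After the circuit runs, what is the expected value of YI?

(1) The probability of measuring |11> is sqrt(3)/4 + 1/2.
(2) The amplitude on |10> is 0.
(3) The observable YI averages to -1/2.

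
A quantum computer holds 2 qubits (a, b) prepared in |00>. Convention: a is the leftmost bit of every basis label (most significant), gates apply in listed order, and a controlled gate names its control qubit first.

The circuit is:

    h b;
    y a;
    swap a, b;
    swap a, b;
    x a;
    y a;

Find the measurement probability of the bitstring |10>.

The probability of measuring |10> is 1/2.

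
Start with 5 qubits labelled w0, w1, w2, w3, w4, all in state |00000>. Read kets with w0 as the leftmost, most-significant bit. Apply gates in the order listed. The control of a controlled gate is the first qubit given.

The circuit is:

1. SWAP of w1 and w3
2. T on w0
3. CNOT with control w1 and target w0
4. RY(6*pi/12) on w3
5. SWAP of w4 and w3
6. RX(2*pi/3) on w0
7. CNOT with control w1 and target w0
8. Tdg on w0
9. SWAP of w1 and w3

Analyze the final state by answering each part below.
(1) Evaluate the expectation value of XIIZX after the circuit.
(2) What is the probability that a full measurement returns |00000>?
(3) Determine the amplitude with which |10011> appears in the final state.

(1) The expectation value of XIIZX is -sqrt(6)/4.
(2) The probability of measuring |00000> is 1/8.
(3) The final state's coefficient on |10011> equals 0.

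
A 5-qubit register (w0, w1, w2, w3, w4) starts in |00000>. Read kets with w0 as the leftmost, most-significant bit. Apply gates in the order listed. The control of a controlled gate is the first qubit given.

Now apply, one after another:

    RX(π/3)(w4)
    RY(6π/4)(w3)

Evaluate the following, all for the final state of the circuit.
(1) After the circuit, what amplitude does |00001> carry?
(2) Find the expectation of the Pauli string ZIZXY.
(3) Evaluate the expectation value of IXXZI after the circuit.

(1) |00001> carries amplitude sqrt(2)*I/4 in the final state.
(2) The observable ZIZXY averages to sqrt(3)/2.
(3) The expectation value of IXXZI is 0.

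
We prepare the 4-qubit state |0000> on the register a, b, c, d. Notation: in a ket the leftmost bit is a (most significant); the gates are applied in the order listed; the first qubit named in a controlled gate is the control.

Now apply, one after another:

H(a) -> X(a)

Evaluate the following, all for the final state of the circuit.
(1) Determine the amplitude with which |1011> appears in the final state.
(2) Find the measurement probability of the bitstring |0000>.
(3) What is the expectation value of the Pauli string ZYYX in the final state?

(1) The amplitude on |1011> is 0.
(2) Outcome |0000> occurs with probability 1/2.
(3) The expectation value of ZYYX is 0.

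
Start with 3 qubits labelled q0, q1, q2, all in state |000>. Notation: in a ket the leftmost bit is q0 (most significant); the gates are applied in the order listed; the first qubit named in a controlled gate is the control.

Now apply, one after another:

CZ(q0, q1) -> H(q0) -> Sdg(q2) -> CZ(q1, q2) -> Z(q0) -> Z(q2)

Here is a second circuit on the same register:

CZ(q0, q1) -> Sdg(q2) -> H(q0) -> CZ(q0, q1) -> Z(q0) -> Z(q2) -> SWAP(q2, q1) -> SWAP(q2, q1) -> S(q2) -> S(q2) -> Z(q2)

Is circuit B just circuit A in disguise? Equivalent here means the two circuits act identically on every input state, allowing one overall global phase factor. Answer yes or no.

No — the two circuits implement different unitaries, even allowing a global phase.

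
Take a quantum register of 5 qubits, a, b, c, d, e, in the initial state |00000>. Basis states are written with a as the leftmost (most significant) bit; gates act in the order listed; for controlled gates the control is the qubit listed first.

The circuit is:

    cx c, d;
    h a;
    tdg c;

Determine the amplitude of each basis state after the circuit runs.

After the circuit, the state carries amplitude sqrt(2)/2 on |00000>, sqrt(2)/2 on |10000>, and 0 on every other basis state.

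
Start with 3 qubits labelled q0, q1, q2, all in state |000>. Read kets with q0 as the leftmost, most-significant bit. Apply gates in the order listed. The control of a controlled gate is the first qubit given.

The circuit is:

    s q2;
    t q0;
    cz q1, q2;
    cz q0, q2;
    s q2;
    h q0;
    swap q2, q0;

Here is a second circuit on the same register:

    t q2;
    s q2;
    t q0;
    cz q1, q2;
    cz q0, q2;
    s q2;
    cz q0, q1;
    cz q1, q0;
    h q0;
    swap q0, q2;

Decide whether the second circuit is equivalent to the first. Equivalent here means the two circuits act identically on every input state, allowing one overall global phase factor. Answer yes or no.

No — the two circuits implement different unitaries, even allowing a global phase.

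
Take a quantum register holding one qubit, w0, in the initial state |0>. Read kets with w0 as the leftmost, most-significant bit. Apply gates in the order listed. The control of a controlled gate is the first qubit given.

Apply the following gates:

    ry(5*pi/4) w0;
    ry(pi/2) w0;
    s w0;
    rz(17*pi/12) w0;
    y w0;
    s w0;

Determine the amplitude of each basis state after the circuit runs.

After the circuit, the state carries amplitude sqrt(2)*(-sqrt(2 - sqrt(2)) + sqrt(sqrt(2) + 2))*exp(17*I*pi/24)/4 on |0>, sqrt(2)*(-sqrt(sqrt(2) + 2) - sqrt(2 - sqrt(2)))*exp(7*I*pi/24)/4 on |1>.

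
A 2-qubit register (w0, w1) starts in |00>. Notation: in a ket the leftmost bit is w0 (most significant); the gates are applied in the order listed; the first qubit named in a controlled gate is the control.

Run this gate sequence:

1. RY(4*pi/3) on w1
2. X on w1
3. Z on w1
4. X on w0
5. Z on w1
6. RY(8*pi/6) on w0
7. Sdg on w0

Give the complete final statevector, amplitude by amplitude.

After the circuit, the state carries amplitude -3/4 on |00>, sqrt(3)/4 on |01>, sqrt(3)*I/4 on |10>, -I/4 on |11>.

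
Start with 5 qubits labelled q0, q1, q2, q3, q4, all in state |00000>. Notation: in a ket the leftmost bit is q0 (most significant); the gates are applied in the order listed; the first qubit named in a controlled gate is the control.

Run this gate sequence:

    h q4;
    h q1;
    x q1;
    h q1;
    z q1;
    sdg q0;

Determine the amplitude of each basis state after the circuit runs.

The final amplitudes are sqrt(2)/2 on |00000>, sqrt(2)/2 on |00001>, and 0 on every other basis state. Key observation: the block from step 2 through step 5 cancels to the identity and can be dropped.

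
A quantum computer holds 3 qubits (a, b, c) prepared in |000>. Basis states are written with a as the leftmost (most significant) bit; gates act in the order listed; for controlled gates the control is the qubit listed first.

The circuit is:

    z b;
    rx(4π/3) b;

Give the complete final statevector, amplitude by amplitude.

The resulting statevector has amplitude -1/2 on |000>, -sqrt(3)*I/2 on |010>, and 0 on every other basis state.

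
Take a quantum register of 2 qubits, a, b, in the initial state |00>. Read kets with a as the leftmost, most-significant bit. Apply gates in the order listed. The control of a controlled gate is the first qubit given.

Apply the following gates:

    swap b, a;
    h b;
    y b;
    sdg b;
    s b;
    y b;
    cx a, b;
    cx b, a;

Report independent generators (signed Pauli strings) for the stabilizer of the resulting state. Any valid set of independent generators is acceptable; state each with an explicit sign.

The final state is stabilized by the group generated by +XX, +ZZ; other independent generating sets are equally valid.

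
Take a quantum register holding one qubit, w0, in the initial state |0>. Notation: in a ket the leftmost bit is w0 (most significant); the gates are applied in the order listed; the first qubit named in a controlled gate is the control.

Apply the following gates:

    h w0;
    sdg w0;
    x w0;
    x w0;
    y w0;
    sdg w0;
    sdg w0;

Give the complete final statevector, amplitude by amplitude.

After the circuit, the state carries amplitude -sqrt(2)/2 on |0>, -sqrt(2)*I/2 on |1>.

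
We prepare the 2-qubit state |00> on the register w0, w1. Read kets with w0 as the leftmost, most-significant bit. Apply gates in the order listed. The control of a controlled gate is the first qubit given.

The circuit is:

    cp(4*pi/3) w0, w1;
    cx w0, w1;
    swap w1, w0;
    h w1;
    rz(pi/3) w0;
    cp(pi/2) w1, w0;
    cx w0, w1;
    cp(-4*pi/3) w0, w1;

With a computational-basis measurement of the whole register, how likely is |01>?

A full measurement returns |01> with probability 1/2.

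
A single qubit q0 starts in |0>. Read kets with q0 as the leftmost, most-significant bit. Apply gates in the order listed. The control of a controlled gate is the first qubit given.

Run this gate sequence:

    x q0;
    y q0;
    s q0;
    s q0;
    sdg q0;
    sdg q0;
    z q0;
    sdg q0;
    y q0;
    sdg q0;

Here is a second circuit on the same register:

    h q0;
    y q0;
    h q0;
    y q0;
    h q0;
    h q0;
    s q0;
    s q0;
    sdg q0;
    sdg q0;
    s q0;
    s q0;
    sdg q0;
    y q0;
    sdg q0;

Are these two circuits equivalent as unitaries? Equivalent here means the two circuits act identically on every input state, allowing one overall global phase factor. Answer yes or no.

No, they are not equivalent — no single phase factor reconciles the two unitaries.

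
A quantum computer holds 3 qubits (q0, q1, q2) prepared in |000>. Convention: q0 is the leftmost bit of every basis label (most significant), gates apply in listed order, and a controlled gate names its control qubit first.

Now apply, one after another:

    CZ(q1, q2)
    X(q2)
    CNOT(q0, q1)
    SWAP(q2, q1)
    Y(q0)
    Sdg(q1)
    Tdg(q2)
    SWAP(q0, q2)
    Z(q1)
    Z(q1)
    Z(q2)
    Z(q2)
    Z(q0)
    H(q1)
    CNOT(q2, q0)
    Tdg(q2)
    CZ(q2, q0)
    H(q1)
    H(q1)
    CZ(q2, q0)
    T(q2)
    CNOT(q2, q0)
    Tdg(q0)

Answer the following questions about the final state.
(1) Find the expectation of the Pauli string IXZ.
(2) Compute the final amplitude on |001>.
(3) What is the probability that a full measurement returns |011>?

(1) The expectation value of IXZ is 1. Key observation: gates 15-22 undo each other exactly, leaving only the rest of the circuit to track.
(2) |001> carries amplitude sqrt(2)/2 in the final state.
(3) The probability of measuring |011> is 1/2.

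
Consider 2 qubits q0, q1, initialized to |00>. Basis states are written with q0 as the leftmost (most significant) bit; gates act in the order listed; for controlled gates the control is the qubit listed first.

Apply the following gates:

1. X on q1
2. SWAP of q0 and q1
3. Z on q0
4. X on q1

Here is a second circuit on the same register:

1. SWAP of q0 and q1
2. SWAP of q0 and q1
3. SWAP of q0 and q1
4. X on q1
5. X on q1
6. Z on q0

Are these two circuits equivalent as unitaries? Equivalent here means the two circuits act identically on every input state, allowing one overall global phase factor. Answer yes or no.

No, they are not equivalent — no single phase factor reconciles the two unitaries.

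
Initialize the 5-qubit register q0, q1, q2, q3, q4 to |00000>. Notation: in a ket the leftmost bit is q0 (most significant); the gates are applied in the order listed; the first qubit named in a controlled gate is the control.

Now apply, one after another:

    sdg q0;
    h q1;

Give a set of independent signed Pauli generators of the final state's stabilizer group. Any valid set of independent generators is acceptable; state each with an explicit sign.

The final state is stabilized by the group generated by +IXIII, +ZIIII, +IIZII, +IIIZI, +IIIIZ; other independent generating sets are equally valid.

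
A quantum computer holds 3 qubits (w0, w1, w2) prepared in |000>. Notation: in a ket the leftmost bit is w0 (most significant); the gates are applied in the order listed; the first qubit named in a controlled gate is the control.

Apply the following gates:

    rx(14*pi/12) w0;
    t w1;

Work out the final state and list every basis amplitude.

After the circuit, the state carries amplitude -sqrt(6)/4 + sqrt(2)/4 on |000>, I*(-sqrt(6) - sqrt(2))/4 on |100>, and 0 on every other basis state.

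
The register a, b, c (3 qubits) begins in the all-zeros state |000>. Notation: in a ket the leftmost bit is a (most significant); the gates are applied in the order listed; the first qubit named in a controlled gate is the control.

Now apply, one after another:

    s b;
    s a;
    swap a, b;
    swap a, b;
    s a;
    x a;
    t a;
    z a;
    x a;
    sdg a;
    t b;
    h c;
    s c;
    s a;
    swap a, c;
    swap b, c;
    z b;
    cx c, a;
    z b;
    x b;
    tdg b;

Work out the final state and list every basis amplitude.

The final amplitudes are -sqrt(2)/2 on |010>, -sqrt(2)*I/2 on |110>, and 0 on every other basis state. Key observation: the block from step 3 through step 4 cancels to the identity and can be dropped.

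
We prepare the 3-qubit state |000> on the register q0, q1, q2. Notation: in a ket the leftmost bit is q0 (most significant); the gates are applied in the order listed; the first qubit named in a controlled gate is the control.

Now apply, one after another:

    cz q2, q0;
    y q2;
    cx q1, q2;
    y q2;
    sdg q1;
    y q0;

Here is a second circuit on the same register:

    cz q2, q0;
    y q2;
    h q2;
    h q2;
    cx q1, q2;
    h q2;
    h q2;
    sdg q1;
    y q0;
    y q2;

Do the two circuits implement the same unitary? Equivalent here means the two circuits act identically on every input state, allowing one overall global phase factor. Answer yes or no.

Yes: on every input state the two circuits agree up to one overall phase factor.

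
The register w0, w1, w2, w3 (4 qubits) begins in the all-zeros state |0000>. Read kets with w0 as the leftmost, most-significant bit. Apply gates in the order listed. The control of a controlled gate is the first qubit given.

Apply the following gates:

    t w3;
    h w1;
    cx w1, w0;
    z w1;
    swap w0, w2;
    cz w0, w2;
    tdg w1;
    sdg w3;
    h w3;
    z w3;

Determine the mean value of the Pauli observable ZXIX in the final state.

The observable ZXIX averages to 0.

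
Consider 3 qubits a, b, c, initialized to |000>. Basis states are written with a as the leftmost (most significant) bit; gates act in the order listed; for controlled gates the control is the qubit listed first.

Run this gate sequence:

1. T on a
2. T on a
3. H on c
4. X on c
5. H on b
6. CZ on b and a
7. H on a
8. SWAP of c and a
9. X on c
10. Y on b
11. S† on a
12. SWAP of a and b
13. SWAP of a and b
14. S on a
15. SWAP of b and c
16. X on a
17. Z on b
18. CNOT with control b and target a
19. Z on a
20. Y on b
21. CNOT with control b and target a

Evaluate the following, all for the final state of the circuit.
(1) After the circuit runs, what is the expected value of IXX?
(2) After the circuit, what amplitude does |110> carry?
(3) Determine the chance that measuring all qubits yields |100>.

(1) In the final state, IXX has expectation 1. Key observation: gates 11-14 undo each other exactly, leaving only the rest of the circuit to track.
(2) The amplitude on |110> is sqrt(2)/4.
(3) Outcome |100> occurs with probability 1/8.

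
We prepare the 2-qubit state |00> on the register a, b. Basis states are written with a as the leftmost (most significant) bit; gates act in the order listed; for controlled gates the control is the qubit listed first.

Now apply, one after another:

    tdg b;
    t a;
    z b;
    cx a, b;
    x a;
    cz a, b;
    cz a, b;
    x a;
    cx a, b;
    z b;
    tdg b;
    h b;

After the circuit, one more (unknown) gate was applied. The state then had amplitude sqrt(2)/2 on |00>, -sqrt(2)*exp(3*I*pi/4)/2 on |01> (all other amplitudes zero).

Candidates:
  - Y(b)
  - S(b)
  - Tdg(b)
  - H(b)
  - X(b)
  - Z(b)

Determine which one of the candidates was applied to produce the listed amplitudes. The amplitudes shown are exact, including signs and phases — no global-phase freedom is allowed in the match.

It was Tdg(b) that produced the state shown.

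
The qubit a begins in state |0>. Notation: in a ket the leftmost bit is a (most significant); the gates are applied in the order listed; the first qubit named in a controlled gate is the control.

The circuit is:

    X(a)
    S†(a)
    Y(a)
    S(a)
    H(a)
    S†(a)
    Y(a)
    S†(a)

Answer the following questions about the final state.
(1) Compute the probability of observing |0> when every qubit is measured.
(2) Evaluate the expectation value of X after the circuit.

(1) A full measurement returns |0> with probability 1/2.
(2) In the final state, X has expectation -1.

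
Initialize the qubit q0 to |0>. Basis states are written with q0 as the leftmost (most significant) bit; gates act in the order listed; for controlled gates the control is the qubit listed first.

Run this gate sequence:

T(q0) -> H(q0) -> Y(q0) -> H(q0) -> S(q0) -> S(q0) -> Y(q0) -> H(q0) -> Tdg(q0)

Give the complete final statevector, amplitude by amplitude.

After the circuit, the state carries amplitude sqrt(2)/2 on |0>, -sqrt(2)*exp(3*I*pi/4)/2 on |1>.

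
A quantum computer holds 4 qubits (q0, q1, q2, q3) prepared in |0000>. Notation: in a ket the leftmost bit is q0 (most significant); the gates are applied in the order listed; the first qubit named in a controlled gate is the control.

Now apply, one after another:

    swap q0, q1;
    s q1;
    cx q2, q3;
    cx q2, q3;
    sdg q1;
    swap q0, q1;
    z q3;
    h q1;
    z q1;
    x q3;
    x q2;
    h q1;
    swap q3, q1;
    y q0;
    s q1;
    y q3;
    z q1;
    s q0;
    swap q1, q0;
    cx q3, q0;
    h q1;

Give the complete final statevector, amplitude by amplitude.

After the circuit, the state carries amplitude sqrt(2)/2 on |1010>, -sqrt(2)/2 on |1110>, and 0 on every other basis state. Key observation: the block from step 1 through step 6 cancels to the identity and can be dropped.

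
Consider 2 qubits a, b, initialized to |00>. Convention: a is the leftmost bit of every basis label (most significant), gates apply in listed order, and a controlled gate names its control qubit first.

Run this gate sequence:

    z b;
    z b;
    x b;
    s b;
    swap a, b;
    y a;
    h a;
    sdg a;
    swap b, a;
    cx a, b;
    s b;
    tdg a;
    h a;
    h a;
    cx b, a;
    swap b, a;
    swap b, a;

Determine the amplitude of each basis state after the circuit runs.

The final amplitudes are sqrt(2)/2 on |00>, 0 on |01>, 0 on |10>, sqrt(2)/2 on |11>. Key observation: steps 16-17 multiply out to the identity, so the circuit reduces to the remaining gates.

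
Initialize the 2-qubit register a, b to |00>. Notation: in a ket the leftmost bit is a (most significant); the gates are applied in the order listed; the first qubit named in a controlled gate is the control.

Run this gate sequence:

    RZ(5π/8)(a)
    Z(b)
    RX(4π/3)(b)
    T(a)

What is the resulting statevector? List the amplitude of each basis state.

The resulting statevector has amplitude exp(11*I*pi/16)/2 on |00>, -sqrt(3)*exp(3*I*pi/16)/2 on |01>, 0 on |10>, 0 on |11>.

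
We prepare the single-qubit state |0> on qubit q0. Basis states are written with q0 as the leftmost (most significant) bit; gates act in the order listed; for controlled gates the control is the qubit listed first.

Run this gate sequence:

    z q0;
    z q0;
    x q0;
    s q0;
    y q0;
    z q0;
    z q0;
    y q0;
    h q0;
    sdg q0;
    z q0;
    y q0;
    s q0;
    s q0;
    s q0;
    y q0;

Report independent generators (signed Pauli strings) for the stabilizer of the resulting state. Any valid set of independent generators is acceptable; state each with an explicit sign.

The final state is stabilized by the group generated by +X; other independent generating sets are equally valid. Key observation: gates 5-8 undo each other exactly, leaving only the rest of the circuit to track.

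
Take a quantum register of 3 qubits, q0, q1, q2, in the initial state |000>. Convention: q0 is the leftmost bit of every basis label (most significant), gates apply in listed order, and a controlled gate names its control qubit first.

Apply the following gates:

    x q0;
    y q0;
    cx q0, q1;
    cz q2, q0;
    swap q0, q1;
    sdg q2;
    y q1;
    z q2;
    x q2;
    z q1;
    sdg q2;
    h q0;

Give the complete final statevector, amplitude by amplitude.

The final amplitudes are sqrt(2)*I/2 on |011>, sqrt(2)*I/2 on |111>, and 0 on every other basis state.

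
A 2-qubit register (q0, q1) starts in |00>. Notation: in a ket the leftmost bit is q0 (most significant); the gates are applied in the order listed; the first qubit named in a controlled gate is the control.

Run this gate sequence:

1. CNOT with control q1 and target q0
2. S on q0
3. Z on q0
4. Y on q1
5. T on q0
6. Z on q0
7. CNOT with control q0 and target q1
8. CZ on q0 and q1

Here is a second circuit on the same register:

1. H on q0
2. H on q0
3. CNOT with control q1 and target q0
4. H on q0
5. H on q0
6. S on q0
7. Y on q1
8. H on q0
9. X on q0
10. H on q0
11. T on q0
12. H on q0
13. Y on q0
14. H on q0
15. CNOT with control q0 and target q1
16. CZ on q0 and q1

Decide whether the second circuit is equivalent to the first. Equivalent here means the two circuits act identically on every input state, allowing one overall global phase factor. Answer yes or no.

No, they are not equivalent — no single phase factor reconciles the two unitaries.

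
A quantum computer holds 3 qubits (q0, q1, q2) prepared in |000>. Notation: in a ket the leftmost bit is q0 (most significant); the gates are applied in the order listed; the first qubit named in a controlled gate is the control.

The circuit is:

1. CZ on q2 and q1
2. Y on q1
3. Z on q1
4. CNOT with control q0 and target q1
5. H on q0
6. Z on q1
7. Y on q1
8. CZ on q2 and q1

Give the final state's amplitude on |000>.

The amplitude on |000> is sqrt(2)/2.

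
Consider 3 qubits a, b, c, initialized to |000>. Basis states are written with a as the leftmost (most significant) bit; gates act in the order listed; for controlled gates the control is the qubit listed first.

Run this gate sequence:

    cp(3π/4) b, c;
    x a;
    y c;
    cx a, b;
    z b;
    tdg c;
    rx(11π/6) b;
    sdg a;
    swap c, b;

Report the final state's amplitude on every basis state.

The final amplitudes are (-sqrt(2) + sqrt(6))*exp(I*pi/4)/4 on |110>, (-sqrt(6) - sqrt(2))*exp(3*I*pi/4)/4 on |111>, and 0 on every other basis state.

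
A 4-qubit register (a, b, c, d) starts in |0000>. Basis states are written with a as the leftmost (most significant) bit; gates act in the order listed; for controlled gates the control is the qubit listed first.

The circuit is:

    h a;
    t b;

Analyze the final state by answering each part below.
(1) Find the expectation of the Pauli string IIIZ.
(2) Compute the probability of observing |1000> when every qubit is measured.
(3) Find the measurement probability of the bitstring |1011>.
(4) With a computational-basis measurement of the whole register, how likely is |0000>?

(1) The observable IIIZ averages to 1.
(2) Outcome |1000> occurs with probability 1/2.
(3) The probability of measuring |1011> is 0.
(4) A full measurement returns |0000> with probability 1/2.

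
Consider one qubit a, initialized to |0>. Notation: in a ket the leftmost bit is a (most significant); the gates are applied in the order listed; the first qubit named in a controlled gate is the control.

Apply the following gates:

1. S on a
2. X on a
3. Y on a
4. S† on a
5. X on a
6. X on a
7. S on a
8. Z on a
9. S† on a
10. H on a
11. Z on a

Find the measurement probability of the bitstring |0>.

Outcome |0> occurs with probability 1/2. Key observation: steps 4-7 multiply out to the identity, so the circuit reduces to the remaining gates.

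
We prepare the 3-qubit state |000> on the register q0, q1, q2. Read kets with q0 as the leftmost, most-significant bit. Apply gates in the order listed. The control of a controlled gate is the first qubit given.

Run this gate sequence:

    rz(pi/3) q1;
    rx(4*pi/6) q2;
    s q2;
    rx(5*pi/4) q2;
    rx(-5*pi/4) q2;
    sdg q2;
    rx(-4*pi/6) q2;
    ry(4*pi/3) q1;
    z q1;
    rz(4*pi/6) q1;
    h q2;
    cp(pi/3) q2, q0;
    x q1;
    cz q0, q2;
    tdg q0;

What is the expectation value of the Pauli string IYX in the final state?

In the final state, IYX has expectation -3/4. Key observation: steps 2-7 multiply out to the identity, so the circuit reduces to the remaining gates.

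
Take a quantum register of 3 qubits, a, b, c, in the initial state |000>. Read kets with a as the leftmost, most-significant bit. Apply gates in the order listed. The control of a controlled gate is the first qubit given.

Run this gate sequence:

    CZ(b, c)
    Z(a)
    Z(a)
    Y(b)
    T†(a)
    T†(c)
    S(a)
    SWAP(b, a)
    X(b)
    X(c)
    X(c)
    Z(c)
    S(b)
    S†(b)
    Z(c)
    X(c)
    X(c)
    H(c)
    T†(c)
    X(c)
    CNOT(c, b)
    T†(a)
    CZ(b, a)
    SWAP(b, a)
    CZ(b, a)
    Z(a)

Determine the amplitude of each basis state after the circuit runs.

After the circuit, the state carries amplitude sqrt(2)*exp(I*pi/4)/2 on |011>, -sqrt(2)/2 on |110>, and 0 on every other basis state.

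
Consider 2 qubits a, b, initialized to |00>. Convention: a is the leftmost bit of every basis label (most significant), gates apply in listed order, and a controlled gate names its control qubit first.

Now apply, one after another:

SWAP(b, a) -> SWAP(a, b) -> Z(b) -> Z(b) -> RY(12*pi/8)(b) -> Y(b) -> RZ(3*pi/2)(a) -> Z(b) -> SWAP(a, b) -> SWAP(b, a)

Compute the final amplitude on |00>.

The amplitude on |00> is sqrt(2)*exp(3*I*pi/4)/2.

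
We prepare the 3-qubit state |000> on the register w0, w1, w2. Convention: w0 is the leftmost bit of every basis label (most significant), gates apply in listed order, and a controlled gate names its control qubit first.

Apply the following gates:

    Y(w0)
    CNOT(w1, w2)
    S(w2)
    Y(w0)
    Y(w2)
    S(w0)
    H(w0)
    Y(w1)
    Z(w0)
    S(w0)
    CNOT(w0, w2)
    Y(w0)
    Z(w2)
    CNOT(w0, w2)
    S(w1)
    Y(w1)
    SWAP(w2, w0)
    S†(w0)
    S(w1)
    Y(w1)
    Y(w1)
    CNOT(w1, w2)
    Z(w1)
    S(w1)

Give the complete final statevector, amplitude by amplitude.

After the circuit, the state carries amplitude sqrt(2)/2 on |000>, sqrt(2)*I/2 on |001>, and 0 on every other basis state.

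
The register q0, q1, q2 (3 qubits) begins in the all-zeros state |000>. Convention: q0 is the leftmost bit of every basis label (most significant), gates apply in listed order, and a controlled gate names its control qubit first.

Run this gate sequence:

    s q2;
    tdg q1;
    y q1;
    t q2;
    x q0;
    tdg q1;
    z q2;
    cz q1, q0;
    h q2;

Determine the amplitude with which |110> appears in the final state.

|110> carries amplitude -sqrt(2)*exp(I*pi/4)/2 in the final state.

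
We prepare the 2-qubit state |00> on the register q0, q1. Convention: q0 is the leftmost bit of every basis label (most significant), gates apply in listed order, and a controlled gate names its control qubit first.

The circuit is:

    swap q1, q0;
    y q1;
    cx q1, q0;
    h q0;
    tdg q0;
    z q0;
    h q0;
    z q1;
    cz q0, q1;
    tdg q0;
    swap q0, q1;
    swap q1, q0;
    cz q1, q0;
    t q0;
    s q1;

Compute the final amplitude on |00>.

|00> carries amplitude 0 in the final state.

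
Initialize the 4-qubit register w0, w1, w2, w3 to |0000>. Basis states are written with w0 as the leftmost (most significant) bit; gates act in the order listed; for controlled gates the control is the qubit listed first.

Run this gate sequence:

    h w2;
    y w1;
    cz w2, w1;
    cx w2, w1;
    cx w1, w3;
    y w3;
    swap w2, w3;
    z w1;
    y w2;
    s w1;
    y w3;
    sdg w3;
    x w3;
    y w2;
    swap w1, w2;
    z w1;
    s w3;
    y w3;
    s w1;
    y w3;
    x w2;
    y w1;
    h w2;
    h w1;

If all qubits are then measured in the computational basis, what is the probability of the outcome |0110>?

A full measurement returns |0110> with probability 1/8.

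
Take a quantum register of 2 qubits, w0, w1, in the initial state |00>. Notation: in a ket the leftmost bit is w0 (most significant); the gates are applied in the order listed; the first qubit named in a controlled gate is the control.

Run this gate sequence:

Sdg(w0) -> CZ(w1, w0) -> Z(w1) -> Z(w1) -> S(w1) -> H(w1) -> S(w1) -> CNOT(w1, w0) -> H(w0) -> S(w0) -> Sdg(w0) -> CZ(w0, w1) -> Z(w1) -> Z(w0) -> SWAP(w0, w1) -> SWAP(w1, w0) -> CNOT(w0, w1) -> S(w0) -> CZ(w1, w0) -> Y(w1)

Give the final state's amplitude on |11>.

|11> carries amplitude -I/2 in the final state. Key observation: gates 10-11 undo each other exactly, leaving only the rest of the circuit to track.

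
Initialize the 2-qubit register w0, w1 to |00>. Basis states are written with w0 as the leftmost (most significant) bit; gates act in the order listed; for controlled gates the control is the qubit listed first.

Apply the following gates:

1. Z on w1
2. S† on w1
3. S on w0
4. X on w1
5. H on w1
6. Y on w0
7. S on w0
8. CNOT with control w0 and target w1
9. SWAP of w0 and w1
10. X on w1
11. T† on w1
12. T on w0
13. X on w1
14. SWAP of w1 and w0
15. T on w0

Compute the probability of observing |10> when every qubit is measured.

The probability of measuring |10> is 1/2.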